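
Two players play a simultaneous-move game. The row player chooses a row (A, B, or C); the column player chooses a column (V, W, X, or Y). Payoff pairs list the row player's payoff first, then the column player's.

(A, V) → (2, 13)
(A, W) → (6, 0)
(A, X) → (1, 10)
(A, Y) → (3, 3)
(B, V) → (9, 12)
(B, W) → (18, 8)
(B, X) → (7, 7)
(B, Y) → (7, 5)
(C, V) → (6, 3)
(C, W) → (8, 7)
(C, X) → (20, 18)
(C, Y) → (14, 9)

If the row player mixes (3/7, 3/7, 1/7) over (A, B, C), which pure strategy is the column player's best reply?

The column player's best reply maximizes expected payoff against the mix.
V: (3/7)·13 + (3/7)·12 + (1/7)·3 = 78/7
W: (3/7)·0 + (3/7)·8 + (1/7)·7 = 31/7
X: (3/7)·10 + (3/7)·7 + (1/7)·18 = 69/7
Y: (3/7)·3 + (3/7)·5 + (1/7)·9 = 33/7
Highest expected payoff is 78/7, from V.

V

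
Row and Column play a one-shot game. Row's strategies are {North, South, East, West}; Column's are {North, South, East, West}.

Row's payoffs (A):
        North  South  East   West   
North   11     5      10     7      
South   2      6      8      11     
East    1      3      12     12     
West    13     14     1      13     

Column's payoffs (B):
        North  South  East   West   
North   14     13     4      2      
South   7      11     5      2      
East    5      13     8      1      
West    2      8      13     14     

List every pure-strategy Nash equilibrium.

Find each player's best response to every opponent strategy; NE are the intersections.
Row's best responses — vs North: West (payoff 13); vs South: West (payoff 14); vs East: East (payoff 12); vs West: West (payoff 13).
Column's best responses — vs North: North (payoff 14); vs South: South (payoff 11); vs East: South (payoff 13); vs West: West (payoff 14).
The only mutual best response is (West, West); neither player gains by switching there.

(West, West)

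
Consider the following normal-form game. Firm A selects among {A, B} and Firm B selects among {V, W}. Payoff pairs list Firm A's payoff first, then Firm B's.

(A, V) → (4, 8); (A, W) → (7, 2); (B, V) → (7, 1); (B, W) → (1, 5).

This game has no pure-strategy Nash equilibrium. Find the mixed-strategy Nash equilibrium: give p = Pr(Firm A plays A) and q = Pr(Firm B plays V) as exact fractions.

Each player's mixing probability is pinned down by making the *other* player indifferent.
Firm B indifferent between V and W: p·8 + (1−p)·1 = p·2 + (1−p)·5 ⟹ 1 + 7p = 5 + (-3)p ⟹ p = 2/5.
Firm A indifferent between A and B: q·4 + (1−q)·7 = q·7 + (1−q)·1 ⟹ 7 + (-3)q = 1 + 6q ⟹ q = 2/3.

p = 2/5, q = 2/3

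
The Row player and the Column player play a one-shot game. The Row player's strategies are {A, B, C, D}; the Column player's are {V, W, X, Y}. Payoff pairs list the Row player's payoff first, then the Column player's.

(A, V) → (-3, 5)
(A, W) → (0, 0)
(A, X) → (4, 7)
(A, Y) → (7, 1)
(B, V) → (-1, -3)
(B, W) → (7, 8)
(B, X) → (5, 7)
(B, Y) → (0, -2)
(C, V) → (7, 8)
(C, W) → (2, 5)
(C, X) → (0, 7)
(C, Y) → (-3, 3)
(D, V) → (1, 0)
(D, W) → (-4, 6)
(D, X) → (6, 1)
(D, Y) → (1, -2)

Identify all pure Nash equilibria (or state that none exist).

(B, W) and (C, V)

Find each player's best response to every opponent strategy; NE are the intersections.
The Row player's best responses — vs V: C (payoff 7); vs W: B (payoff 7); vs X: D (payoff 6); vs Y: A (payoff 7).
The Column player's best responses — vs A: X (payoff 7); vs B: W (payoff 8); vs C: V (payoff 8); vs D: W (payoff 6).
Mutual best responses occur at (B, W) and (C, V); at each, neither player gains by switching.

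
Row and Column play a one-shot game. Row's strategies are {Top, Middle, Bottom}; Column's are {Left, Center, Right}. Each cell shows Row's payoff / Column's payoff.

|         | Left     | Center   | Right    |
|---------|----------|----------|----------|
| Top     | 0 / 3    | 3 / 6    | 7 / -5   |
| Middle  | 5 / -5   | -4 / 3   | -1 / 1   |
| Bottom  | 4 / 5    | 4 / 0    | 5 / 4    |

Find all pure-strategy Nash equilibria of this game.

None

Check mutual best responses: a cell is a NE iff neither player can gain by unilaterally deviating.
Row's best responses — vs Left: Middle (payoff 5); vs Center: Bottom (payoff 4); vs Right: Top (payoff 7).
Column's best responses — vs Top: Center (payoff 6); vs Middle: Center (payoff 3); vs Bottom: Left (payoff 5).
No cell has both players best-responding. For instance, Row's best reply to Center is Bottom, but against Bottom Column prefers Left over Center.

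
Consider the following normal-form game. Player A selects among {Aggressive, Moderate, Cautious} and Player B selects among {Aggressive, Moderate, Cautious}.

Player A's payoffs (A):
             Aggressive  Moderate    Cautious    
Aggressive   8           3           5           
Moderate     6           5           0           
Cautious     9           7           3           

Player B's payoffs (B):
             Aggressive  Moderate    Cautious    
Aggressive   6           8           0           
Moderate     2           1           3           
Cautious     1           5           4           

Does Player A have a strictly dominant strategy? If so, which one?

No strictly dominant strategy

Check whether one of Player A's strategies beats all alternatives regardless of what the opponent does.
Aggressive is not dominant: against Aggressive, Cautious gives 9 > 8.
Moderate is not dominant: against Aggressive, Aggressive gives 8 > 6.
Cautious is not dominant: against Cautious, Aggressive gives 5 > 3.
No single strategy is best against every opponent action.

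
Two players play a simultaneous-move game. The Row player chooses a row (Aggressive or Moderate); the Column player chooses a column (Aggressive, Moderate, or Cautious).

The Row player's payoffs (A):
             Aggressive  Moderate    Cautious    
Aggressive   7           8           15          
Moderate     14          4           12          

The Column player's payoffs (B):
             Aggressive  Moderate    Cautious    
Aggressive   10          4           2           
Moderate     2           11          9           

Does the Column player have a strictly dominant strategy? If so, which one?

Check whether one of the Column player's strategies beats all alternatives regardless of what the opponent does.
Aggressive is not dominant: against Moderate, Moderate gives 11 > 2.
Moderate is not dominant: against Aggressive, Aggressive gives 10 > 4.
Cautious is not dominant: against Aggressive, Aggressive gives 10 > 2.
No single strategy is best against every opponent action.

None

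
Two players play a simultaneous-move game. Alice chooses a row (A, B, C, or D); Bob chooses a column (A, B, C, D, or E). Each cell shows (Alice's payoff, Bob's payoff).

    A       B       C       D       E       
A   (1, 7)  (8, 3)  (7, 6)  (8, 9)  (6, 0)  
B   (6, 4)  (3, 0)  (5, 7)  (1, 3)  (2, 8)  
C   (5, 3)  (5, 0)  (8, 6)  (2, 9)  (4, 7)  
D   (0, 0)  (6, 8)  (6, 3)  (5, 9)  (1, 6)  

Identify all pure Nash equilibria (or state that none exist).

Check mutual best responses: a cell is a NE iff neither player can gain by unilaterally deviating.
Alice's best responses — vs A: B (payoff 6); vs B: A (payoff 8); vs C: C (payoff 8); vs D: A (payoff 8); vs E: A (payoff 6).
Bob's best responses — vs A: D (payoff 9); vs B: E (payoff 8); vs C: D (payoff 9); vs D: D (payoff 9).
The only mutual best response is (A, D); neither player gains by switching there.

(A, D)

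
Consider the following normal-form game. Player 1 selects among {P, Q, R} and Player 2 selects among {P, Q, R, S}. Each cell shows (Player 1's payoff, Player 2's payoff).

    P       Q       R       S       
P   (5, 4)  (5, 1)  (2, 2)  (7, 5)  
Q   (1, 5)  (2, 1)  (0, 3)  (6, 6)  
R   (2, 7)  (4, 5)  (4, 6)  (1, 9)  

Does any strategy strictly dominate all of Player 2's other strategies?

S

A strategy is strictly dominant if it gives Player 2 a strictly higher payoff than every other strategy, against every choice by the opponent.
S strictly dominates: vs P: 5 > each of {4, 1, 2}; vs Q: 6 > each of {5, 1, 3}; vs R: 9 > each of {7, 5, 6}.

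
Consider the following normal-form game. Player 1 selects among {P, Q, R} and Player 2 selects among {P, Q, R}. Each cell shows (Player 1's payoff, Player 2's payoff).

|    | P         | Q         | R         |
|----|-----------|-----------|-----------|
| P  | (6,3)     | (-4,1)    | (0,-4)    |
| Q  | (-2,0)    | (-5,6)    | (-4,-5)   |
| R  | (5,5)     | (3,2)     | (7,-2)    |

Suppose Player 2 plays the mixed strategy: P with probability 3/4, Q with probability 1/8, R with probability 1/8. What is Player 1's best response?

R

Player 1's best reply maximizes expected payoff against the mix.
P: (3/4)·6 + (1/8)·(-4) + (1/8)·0 = 4
Q: (3/4)·(-2) + (1/8)·(-5) + (1/8)·(-4) = -21/8
R: (3/4)·5 + (1/8)·3 + (1/8)·7 = 5
Highest expected payoff is 5, from R.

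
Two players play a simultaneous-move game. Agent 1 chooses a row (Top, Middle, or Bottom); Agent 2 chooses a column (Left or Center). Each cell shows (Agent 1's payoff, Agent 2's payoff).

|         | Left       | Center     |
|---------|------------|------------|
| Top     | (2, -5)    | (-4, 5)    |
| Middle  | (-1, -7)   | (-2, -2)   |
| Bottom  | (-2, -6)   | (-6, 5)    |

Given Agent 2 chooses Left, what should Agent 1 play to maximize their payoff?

Top

With Agent 2 fixed at Left, Agent 1's payoffs are: Top → 2, Middle → -1, Bottom → -2.
The maximum is 2, achieved by Top.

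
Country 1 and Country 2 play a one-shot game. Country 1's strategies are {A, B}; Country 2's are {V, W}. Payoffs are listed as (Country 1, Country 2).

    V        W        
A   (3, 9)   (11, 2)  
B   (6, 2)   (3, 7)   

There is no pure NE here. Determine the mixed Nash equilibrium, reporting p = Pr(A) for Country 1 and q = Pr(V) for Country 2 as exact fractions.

p = 5/12, q = 8/11

Each player's mixing probability is pinned down by making the *other* player indifferent.
Country 2 indifferent between V and W: p·9 + (1−p)·2 = p·2 + (1−p)·7 ⟹ 2 + 7p = 7 + (-5)p ⟹ p = 5/12.
Country 1 indifferent between A and B: q·3 + (1−q)·11 = q·6 + (1−q)·3 ⟹ 11 + (-8)q = 3 + 3q ⟹ q = 8/11.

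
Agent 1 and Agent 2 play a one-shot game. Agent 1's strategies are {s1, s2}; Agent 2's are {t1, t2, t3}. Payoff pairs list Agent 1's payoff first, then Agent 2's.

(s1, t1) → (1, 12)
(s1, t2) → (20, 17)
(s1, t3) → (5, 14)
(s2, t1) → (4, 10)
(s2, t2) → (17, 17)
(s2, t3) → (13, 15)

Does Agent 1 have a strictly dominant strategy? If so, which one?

Check whether one of Agent 1's strategies beats all alternatives regardless of what the opponent does.
s1 is not dominant: against t1, s2 gives 4 > 1.
s2 is not dominant: against t2, s1 gives 20 > 17.
No single strategy is best against every opponent action.

No strictly dominant strategy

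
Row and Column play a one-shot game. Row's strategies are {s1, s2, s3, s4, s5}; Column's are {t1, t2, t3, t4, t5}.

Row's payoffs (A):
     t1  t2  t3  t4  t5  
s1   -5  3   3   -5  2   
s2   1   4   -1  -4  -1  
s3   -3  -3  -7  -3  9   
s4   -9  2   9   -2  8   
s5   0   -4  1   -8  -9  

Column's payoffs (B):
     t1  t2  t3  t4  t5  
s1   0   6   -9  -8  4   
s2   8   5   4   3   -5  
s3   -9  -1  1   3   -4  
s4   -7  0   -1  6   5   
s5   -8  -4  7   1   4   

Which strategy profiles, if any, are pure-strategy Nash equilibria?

(s2, t1) and (s4, t4)

Check mutual best responses: a cell is a NE iff neither player can gain by unilaterally deviating.
Row's best responses — vs t1: s2 (payoff 1); vs t2: s2 (payoff 4); vs t3: s4 (payoff 9); vs t4: s4 (payoff -2); vs t5: s3 (payoff 9).
Column's best responses — vs s1: t2 (payoff 6); vs s2: t1 (payoff 8); vs s3: t4 (payoff 3); vs s4: t4 (payoff 6); vs s5: t3 (payoff 7).
Mutual best responses occur at (s2, t1) and (s4, t4); at each, neither player gains by switching.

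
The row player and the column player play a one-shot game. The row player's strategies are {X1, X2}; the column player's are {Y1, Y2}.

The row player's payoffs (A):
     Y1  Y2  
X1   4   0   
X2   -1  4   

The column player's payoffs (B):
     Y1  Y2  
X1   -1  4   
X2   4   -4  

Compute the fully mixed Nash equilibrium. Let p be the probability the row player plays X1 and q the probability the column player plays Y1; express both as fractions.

p = 8/13, q = 4/9

Each player's mixing probability is pinned down by making the *other* player indifferent.
The column player indifferent between Y1 and Y2: p·(-1) + (1−p)·4 = p·4 + (1−p)·(-4) ⟹ 4 + (-5)p = (-4) + 8p ⟹ p = 8/13.
The row player indifferent between X1 and X2: q·4 + (1−q)·0 = q·(-1) + (1−q)·4 ⟹ 0 + 4q = 4 + (-5)q ⟹ q = 4/9.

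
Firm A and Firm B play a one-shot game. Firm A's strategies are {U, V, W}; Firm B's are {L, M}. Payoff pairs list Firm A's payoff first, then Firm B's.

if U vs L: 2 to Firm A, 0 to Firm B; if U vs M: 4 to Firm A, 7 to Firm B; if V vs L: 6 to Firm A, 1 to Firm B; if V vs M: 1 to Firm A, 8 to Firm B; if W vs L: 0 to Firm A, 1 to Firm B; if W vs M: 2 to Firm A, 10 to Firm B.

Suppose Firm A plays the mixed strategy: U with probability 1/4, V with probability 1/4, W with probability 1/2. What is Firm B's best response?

M

Compute Firm B's expected payoff from each pure strategy against the given mix.
L: (1/4)·0 + (1/4)·1 + (1/2)·1 = 3/4
M: (1/4)·7 + (1/4)·8 + (1/2)·10 = 35/4
Highest expected payoff is 35/4, from M.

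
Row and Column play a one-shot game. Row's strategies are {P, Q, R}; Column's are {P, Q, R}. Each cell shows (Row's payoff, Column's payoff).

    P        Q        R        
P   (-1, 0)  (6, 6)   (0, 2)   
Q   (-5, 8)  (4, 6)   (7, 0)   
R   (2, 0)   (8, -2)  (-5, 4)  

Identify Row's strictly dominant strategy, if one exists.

No strictly dominant strategy

A strategy is strictly dominant if it gives Row a strictly higher payoff than every other strategy, against every choice by the opponent.
P is not dominant: against P, R gives 2 > -1.
Q is not dominant: against P, P gives -1 > -5.
R is not dominant: against R, P gives 0 > -5.
No single strategy is best against every opponent action.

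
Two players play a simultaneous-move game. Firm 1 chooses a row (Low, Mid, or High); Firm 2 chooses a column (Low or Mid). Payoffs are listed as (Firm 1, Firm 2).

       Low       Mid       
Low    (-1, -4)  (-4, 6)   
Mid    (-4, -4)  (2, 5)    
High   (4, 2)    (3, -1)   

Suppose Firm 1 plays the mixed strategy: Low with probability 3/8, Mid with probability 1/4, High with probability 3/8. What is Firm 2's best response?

Compute Firm 2's expected payoff from each pure strategy against the given mix.
Low: (3/8)·(-4) + (1/4)·(-4) + (3/8)·2 = -7/4
Mid: (3/8)·6 + (1/4)·5 + (3/8)·(-1) = 25/8
Highest expected payoff is 25/8, from Mid.

Mid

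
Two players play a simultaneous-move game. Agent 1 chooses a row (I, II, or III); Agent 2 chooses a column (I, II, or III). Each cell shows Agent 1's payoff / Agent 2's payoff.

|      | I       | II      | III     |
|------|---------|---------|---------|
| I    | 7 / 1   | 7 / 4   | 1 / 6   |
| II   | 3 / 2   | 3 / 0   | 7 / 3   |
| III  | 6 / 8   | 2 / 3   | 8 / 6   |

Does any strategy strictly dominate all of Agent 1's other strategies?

Check whether one of Agent 1's strategies beats all alternatives regardless of what the opponent does.
I is not dominant: against III, II gives 7 > 1.
II is not dominant: against I, I gives 7 > 3.
III is not dominant: against I, I gives 7 > 6.
No single strategy is best against every opponent action.

None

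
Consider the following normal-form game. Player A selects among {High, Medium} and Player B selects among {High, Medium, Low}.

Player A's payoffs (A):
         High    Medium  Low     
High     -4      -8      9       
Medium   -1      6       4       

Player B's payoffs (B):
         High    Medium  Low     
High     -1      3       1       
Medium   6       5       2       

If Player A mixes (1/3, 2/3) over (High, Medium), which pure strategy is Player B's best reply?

Medium

Player B's best reply maximizes expected payoff against the mix.
High: (1/3)·(-1) + (2/3)·6 = 11/3
Medium: (1/3)·3 + (2/3)·5 = 13/3
Low: (1/3)·1 + (2/3)·2 = 5/3
Highest expected payoff is 13/3, from Medium.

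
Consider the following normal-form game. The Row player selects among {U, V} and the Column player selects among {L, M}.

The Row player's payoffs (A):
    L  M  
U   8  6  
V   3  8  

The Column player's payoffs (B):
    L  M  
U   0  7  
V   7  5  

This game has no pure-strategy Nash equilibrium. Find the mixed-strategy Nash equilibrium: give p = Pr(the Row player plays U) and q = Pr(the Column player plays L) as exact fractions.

Each player's mixing probability is pinned down by making the *other* player indifferent.
The Column player indifferent between L and M: p·0 + (1−p)·7 = p·7 + (1−p)·5 ⟹ 7 + (-7)p = 5 + 2p ⟹ p = 2/9.
The Row player indifferent between U and V: q·8 + (1−q)·6 = q·3 + (1−q)·8 ⟹ 6 + 2q = 8 + (-5)q ⟹ q = 2/7.

p = 2/9, q = 2/7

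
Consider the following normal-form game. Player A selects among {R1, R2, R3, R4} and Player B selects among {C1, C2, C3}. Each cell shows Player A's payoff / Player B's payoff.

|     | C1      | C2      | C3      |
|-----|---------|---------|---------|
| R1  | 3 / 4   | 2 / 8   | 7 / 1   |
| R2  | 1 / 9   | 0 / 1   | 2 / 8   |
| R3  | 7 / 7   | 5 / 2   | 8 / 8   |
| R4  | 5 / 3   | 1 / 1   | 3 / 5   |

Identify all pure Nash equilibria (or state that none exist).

Check mutual best responses: a cell is a NE iff neither player can gain by unilaterally deviating.
Player A's best responses — vs C1: R3 (payoff 7); vs C2: R3 (payoff 5); vs C3: R3 (payoff 8).
Player B's best responses — vs R1: C2 (payoff 8); vs R2: C1 (payoff 9); vs R3: C3 (payoff 8); vs R4: C3 (payoff 5).
The only mutual best response is (R3, C3); neither player gains by switching there.

(R3, C3)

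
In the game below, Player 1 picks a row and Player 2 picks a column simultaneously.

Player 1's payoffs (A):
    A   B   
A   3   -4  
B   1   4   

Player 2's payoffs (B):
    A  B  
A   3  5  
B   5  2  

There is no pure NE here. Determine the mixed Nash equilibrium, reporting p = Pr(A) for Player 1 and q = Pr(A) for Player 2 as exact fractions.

In a mixed NE each player is indifferent between their pure strategies, so the opponent's mix sets the indifference.
Player 2 indifferent between A and B: p·3 + (1−p)·5 = p·5 + (1−p)·2 ⟹ 5 + (-2)p = 2 + 3p ⟹ p = 3/5.
Player 1 indifferent between A and B: q·3 + (1−q)·(-4) = q·1 + (1−q)·4 ⟹ (-4) + 7q = 4 + (-3)q ⟹ q = 4/5.

p = 3/5, q = 4/5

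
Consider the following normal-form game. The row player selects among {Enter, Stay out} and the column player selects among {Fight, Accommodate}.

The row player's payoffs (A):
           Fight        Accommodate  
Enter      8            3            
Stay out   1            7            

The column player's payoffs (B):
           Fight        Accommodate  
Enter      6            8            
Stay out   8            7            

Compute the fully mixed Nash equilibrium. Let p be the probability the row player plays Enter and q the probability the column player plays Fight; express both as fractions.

Each player's mixing probability is pinned down by making the *other* player indifferent.
The column player indifferent between Fight and Accommodate: p·6 + (1−p)·8 = p·8 + (1−p)·7 ⟹ 8 + (-2)p = 7 + 1p ⟹ p = 1/3.
The row player indifferent between Enter and Stay out: q·8 + (1−q)·3 = q·1 + (1−q)·7 ⟹ 3 + 5q = 7 + (-6)q ⟹ q = 4/11.

p = 1/3, q = 4/11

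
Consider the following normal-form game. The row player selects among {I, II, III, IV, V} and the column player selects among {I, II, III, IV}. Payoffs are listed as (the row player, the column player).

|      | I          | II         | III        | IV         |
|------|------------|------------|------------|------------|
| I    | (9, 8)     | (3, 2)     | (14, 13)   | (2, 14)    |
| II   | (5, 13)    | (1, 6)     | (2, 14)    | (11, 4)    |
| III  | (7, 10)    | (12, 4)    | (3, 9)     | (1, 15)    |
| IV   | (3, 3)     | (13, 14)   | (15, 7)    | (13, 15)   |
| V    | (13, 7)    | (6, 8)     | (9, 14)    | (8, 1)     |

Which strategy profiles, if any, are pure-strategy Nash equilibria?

Check mutual best responses: a cell is a NE iff neither player can gain by unilaterally deviating.
The row player's best responses — vs I: V (payoff 13); vs II: IV (payoff 13); vs III: IV (payoff 15); vs IV: IV (payoff 13).
The column player's best responses — vs I: IV (payoff 14); vs II: III (payoff 14); vs III: IV (payoff 15); vs IV: IV (payoff 15); vs V: III (payoff 14).
The only mutual best response is (IV, IV); neither player gains by switching there.

(IV, IV)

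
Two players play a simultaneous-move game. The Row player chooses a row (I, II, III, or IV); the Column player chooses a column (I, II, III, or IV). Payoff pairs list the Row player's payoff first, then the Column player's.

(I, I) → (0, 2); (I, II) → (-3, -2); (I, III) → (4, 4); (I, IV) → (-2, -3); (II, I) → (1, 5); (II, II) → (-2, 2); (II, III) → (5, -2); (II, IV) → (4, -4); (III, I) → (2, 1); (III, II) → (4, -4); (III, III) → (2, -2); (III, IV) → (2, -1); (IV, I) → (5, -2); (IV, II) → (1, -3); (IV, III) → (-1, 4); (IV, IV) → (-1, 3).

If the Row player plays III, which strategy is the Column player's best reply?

With the Row player fixed at III, the Column player's payoffs are: I → 1, II → -4, III → -2, IV → -1.
The maximum is 1, achieved by I.

I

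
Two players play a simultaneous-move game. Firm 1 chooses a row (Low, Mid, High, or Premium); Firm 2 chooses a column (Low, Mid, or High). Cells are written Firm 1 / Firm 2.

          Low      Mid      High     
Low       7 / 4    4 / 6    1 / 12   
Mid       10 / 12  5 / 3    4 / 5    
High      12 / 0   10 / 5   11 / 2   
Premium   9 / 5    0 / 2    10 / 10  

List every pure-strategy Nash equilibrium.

(High, Mid)

A profile is a Nash equilibrium when each player is best-responding to the other.
Firm 1's best responses — vs Low: High (payoff 12); vs Mid: High (payoff 10); vs High: High (payoff 11).
Firm 2's best responses — vs Low: High (payoff 12); vs Mid: Low (payoff 12); vs High: Mid (payoff 5); vs Premium: High (payoff 10).
The only mutual best response is (High, Mid); neither player gains by switching there.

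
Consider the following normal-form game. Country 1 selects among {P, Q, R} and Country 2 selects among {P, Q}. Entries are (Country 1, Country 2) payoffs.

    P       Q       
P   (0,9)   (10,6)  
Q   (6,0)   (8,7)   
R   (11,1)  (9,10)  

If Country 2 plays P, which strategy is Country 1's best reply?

R

With Country 2 fixed at P, Country 1's payoffs are: P → 0, Q → 6, R → 11.
The maximum is 11, achieved by R.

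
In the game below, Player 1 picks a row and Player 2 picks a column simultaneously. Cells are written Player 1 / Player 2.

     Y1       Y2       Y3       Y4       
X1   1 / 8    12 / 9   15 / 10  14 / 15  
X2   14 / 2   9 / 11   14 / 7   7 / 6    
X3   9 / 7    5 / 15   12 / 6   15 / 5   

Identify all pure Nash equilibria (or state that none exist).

Check mutual best responses: a cell is a NE iff neither player can gain by unilaterally deviating.
Player 1's best responses — vs Y1: X2 (payoff 14); vs Y2: X1 (payoff 12); vs Y3: X1 (payoff 15); vs Y4: X3 (payoff 15).
Player 2's best responses — vs X1: Y4 (payoff 15); vs X2: Y2 (payoff 11); vs X3: Y2 (payoff 15).
No cell has both players best-responding. For instance, Player 1's best reply to Y4 is X3, but against X3 Player 2 prefers Y2 over Y4.

None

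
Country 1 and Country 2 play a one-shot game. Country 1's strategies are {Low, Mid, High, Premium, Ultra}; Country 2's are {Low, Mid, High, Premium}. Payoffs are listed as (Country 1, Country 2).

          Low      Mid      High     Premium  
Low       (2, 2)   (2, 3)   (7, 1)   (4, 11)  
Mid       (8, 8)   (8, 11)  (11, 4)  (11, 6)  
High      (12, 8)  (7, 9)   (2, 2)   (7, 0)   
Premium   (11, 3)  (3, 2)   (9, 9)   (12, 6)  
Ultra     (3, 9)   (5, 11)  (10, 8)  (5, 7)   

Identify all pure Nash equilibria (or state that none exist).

(Mid, Mid)

Check mutual best responses: a cell is a NE iff neither player can gain by unilaterally deviating.
Country 1's best responses — vs Low: High (payoff 12); vs Mid: Mid (payoff 8); vs High: Mid (payoff 11); vs Premium: Premium (payoff 12).
Country 2's best responses — vs Low: Premium (payoff 11); vs Mid: Mid (payoff 11); vs High: Mid (payoff 9); vs Premium: High (payoff 9); vs Ultra: Mid (payoff 11).
The only mutual best response is (Mid, Mid); neither player gains by switching there.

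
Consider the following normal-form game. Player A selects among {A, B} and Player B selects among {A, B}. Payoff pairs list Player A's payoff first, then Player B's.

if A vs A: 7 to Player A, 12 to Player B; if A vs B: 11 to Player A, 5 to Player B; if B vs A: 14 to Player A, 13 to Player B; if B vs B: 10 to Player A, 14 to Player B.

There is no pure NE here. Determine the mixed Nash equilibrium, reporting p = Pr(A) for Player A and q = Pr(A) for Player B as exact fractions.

p = 1/8, q = 1/8

In a mixed NE each player is indifferent between their pure strategies, so the opponent's mix sets the indifference.
Player B indifferent between A and B: p·12 + (1−p)·13 = p·5 + (1−p)·14 ⟹ 13 + (-1)p = 14 + (-9)p ⟹ p = 1/8.
Player A indifferent between A and B: q·7 + (1−q)·11 = q·14 + (1−q)·10 ⟹ 11 + (-4)q = 10 + 4q ⟹ q = 1/8.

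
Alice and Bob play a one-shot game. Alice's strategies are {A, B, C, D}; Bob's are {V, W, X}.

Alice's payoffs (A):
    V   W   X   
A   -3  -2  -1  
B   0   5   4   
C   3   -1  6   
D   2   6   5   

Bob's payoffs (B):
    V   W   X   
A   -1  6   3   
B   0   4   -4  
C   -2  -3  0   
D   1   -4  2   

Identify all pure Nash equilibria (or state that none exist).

A profile is a Nash equilibrium when each player is best-responding to the other.
Alice's best responses — vs V: C (payoff 3); vs W: D (payoff 6); vs X: C (payoff 6).
Bob's best responses — vs A: W (payoff 6); vs B: W (payoff 4); vs C: X (payoff 0); vs D: X (payoff 2).
The only mutual best response is (C, X); neither player gains by switching there.

(C, X)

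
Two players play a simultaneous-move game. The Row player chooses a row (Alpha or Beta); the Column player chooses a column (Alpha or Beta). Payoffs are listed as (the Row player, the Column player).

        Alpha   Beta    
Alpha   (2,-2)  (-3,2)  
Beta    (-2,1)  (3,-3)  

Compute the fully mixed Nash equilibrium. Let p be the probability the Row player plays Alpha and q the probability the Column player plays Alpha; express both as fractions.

Each player's mixing probability is pinned down by making the *other* player indifferent.
The Column player indifferent between Alpha and Beta: p·(-2) + (1−p)·1 = p·2 + (1−p)·(-3) ⟹ 1 + (-3)p = (-3) + 5p ⟹ p = 1/2.
The Row player indifferent between Alpha and Beta: q·2 + (1−q)·(-3) = q·(-2) + (1−q)·3 ⟹ (-3) + 5q = 3 + (-5)q ⟹ q = 3/5.

p = 1/2, q = 3/5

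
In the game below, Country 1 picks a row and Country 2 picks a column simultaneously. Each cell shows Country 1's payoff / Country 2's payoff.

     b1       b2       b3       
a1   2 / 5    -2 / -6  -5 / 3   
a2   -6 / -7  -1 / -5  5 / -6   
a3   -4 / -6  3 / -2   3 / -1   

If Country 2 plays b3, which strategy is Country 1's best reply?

With Country 2 fixed at b3, Country 1's payoffs are: a1 → -5, a2 → 5, a3 → 3.
The maximum is 5, achieved by a2.

a2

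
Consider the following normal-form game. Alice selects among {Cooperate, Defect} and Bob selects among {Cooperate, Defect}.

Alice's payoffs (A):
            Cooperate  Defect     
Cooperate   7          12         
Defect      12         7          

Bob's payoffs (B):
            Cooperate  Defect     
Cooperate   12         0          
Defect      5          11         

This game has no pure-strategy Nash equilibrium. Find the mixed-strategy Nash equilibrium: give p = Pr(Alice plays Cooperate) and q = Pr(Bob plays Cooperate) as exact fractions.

Each player's mixing probability is pinned down by making the *other* player indifferent.
Bob indifferent between Cooperate and Defect: p·12 + (1−p)·5 = p·0 + (1−p)·11 ⟹ 5 + 7p = 11 + (-11)p ⟹ p = 1/3.
Alice indifferent between Cooperate and Defect: q·7 + (1−q)·12 = q·12 + (1−q)·7 ⟹ 12 + (-5)q = 7 + 5q ⟹ q = 1/2.

p = 1/3, q = 1/2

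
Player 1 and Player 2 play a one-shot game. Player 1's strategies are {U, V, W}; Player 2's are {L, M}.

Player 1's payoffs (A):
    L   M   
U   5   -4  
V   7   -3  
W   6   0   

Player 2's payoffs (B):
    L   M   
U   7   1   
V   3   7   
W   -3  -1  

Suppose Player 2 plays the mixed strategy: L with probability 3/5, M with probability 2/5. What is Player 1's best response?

W

Compute Player 1's expected payoff from each pure strategy against the given mix.
U: (3/5)·5 + (2/5)·(-4) = 7/5
V: (3/5)·7 + (2/5)·(-3) = 3
W: (3/5)·6 + (2/5)·0 = 18/5
Highest expected payoff is 18/5, from W.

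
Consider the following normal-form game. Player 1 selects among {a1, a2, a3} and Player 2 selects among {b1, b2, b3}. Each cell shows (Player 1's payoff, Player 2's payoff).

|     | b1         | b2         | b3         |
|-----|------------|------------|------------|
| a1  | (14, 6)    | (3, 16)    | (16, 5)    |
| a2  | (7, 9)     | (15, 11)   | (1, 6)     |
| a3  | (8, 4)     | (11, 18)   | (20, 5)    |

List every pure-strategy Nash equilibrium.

(a2, b2)

Check mutual best responses: a cell is a NE iff neither player can gain by unilaterally deviating.
Player 1's best responses — vs b1: a1 (payoff 14); vs b2: a2 (payoff 15); vs b3: a3 (payoff 20).
Player 2's best responses — vs a1: b2 (payoff 16); vs a2: b2 (payoff 11); vs a3: b2 (payoff 18).
The only mutual best response is (a2, b2); neither player gains by switching there.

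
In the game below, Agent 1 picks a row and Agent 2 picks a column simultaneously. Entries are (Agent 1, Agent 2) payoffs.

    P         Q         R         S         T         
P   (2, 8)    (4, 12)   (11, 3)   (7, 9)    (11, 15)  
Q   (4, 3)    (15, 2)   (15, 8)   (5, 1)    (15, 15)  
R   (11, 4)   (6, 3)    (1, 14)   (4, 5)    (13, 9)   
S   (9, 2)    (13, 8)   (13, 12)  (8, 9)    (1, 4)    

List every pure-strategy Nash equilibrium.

Find each player's best response to every opponent strategy; NE are the intersections.
Agent 1's best responses — vs P: R (payoff 11); vs Q: Q (payoff 15); vs R: Q (payoff 15); vs S: S (payoff 8); vs T: Q (payoff 15).
Agent 2's best responses — vs P: T (payoff 15); vs Q: T (payoff 15); vs R: R (payoff 14); vs S: R (payoff 12).
The only mutual best response is (Q, T); neither player gains by switching there.

(Q, T)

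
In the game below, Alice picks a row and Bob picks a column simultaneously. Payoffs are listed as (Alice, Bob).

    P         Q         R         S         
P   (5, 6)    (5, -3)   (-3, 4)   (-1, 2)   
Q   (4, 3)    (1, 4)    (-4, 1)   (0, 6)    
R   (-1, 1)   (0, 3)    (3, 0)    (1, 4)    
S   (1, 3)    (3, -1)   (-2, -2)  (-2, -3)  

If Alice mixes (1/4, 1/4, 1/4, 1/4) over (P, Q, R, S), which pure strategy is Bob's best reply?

Bob's best reply maximizes expected payoff against the mix.
P: (1/4)·6 + (1/4)·3 + (1/4)·1 + (1/4)·3 = 13/4
Q: (1/4)·(-3) + (1/4)·4 + (1/4)·3 + (1/4)·(-1) = 3/4
R: (1/4)·4 + (1/4)·1 + (1/4)·0 + (1/4)·(-2) = 3/4
S: (1/4)·2 + (1/4)·6 + (1/4)·4 + (1/4)·(-3) = 9/4
Highest expected payoff is 13/4, from P.

P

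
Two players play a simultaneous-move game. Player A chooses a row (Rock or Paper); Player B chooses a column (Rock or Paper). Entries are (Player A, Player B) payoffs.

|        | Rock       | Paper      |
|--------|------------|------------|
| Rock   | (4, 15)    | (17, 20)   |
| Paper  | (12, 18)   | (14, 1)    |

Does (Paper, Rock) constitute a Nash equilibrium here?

Holding Player B at Rock: Player A gets 12 from Paper, versus 4 from Rock. No profitable deviation for Player A.
Holding Player A at Paper: Player B gets 18 from Rock, versus 1 from Paper. No profitable deviation for Player B either.

Yes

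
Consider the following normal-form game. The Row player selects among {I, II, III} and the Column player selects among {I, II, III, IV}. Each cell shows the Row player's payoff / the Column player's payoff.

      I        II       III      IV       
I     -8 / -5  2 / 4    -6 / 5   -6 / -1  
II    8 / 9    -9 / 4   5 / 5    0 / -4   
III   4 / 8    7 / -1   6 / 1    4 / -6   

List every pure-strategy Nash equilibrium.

(II, I)

Check mutual best responses: a cell is a NE iff neither player can gain by unilaterally deviating.
The Row player's best responses — vs I: II (payoff 8); vs II: III (payoff 7); vs III: III (payoff 6); vs IV: III (payoff 4).
The Column player's best responses — vs I: III (payoff 5); vs II: I (payoff 9); vs III: I (payoff 8).
The only mutual best response is (II, I); neither player gains by switching there.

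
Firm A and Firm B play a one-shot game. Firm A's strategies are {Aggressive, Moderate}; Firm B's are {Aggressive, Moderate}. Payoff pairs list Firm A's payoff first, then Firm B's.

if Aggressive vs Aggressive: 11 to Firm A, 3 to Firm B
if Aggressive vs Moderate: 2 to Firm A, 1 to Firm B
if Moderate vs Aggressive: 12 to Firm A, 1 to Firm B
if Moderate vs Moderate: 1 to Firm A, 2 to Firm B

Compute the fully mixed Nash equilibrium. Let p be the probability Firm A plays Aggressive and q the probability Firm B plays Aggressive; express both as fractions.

p = 1/3, q = 1/2

Each player's mixing probability is pinned down by making the *other* player indifferent.
Firm B indifferent between Aggressive and Moderate: p·3 + (1−p)·1 = p·1 + (1−p)·2 ⟹ 1 + 2p = 2 + (-1)p ⟹ p = 1/3.
Firm A indifferent between Aggressive and Moderate: q·11 + (1−q)·2 = q·12 + (1−q)·1 ⟹ 2 + 9q = 1 + 11q ⟹ q = 1/2.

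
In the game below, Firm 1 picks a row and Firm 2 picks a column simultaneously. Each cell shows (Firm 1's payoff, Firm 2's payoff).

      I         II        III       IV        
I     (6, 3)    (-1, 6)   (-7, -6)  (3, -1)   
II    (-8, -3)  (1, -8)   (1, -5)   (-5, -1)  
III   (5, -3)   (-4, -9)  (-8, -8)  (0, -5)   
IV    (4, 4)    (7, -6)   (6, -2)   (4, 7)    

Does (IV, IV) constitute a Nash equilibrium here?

Holding Firm 2 at IV: Firm 1 gets 4 from IV, versus 3 from I, -5 from II, 0 from III. No profitable deviation for Firm 1.
Holding Firm 1 at IV: Firm 2 gets 7 from IV, versus 4 from I, -6 from II, -2 from III. No profitable deviation for Firm 2 either.

Yes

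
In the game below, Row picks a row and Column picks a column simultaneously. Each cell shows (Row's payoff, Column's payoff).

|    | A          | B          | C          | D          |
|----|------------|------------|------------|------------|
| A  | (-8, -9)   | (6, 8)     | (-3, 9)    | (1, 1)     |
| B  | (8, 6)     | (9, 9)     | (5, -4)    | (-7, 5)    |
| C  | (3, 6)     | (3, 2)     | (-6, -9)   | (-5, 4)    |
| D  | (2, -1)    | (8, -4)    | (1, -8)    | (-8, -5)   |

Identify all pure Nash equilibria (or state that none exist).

Check mutual best responses: a cell is a NE iff neither player can gain by unilaterally deviating.
Row's best responses — vs A: B (payoff 8); vs B: B (payoff 9); vs C: B (payoff 5); vs D: A (payoff 1).
Column's best responses — vs A: C (payoff 9); vs B: B (payoff 9); vs C: A (payoff 6); vs D: A (payoff -1).
The only mutual best response is (B, B); neither player gains by switching there.

(B, B)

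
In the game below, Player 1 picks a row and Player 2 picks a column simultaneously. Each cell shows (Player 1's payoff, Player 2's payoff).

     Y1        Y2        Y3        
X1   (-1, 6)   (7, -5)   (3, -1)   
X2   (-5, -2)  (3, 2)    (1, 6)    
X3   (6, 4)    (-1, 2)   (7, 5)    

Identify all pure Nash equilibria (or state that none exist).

(X3, Y3)

Find each player's best response to every opponent strategy; NE are the intersections.
Player 1's best responses — vs Y1: X3 (payoff 6); vs Y2: X1 (payoff 7); vs Y3: X3 (payoff 7).
Player 2's best responses — vs X1: Y1 (payoff 6); vs X2: Y3 (payoff 6); vs X3: Y3 (payoff 5).
The only mutual best response is (X3, Y3); neither player gains by switching there.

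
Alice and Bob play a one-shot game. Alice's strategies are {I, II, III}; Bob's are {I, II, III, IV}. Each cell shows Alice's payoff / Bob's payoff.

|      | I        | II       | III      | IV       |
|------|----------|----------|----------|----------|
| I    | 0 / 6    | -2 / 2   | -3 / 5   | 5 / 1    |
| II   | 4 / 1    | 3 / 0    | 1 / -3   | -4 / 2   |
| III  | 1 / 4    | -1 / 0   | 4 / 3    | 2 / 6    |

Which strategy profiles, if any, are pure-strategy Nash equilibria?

There is no pure-strategy Nash equilibrium

A profile is a Nash equilibrium when each player is best-responding to the other.
Alice's best responses — vs I: II (payoff 4); vs II: II (payoff 3); vs III: III (payoff 4); vs IV: I (payoff 5).
Bob's best responses — vs I: I (payoff 6); vs II: IV (payoff 2); vs III: IV (payoff 6).
No cell has both players best-responding. For instance, Alice's best reply to I is II, but against II Bob prefers IV over I.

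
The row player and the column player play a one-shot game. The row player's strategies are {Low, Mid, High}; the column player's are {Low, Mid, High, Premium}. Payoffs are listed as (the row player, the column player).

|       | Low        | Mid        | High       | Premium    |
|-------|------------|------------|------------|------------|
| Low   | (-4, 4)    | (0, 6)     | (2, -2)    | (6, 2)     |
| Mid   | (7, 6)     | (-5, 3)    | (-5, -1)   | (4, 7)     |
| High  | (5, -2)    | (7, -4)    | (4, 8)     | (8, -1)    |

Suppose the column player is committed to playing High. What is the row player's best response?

High

With the column player fixed at High, the row player's payoffs are: Low → 2, Mid → -5, High → 4.
The maximum is 4, achieved by High.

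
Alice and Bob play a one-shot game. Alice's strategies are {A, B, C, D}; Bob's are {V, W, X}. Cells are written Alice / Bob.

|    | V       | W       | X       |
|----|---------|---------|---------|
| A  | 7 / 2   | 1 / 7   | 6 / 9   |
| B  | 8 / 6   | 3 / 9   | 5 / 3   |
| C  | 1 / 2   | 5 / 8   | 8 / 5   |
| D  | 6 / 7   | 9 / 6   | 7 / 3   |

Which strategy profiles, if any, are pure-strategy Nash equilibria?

Check mutual best responses: a cell is a NE iff neither player can gain by unilaterally deviating.
Alice's best responses — vs V: B (payoff 8); vs W: D (payoff 9); vs X: C (payoff 8).
Bob's best responses — vs A: X (payoff 9); vs B: W (payoff 9); vs C: W (payoff 8); vs D: V (payoff 7).
No cell has both players best-responding. For instance, Alice's best reply to W is D, but against D Bob prefers V over W.

There is no pure-strategy Nash equilibrium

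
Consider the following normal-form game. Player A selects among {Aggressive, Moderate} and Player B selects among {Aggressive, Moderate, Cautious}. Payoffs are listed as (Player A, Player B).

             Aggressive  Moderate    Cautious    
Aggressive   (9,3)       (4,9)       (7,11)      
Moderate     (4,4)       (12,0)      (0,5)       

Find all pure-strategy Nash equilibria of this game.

(Aggressive, Cautious)

A profile is a Nash equilibrium when each player is best-responding to the other.
Player A's best responses — vs Aggressive: Aggressive (payoff 9); vs Moderate: Moderate (payoff 12); vs Cautious: Aggressive (payoff 7).
Player B's best responses — vs Aggressive: Cautious (payoff 11); vs Moderate: Cautious (payoff 5).
The only mutual best response is (Aggressive, Cautious); neither player gains by switching there.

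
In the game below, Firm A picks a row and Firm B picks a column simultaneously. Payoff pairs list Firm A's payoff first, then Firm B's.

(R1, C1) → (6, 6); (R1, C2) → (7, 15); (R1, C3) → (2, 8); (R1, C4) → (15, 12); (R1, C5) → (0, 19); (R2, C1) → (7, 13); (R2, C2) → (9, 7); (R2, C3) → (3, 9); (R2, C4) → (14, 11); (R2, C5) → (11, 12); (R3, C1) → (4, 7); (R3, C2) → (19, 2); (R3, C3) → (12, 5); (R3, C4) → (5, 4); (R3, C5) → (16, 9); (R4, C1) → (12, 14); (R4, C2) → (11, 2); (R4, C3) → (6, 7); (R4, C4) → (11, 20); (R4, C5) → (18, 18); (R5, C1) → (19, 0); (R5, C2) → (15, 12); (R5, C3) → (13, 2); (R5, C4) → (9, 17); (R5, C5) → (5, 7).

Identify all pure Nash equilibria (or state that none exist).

Check mutual best responses: a cell is a NE iff neither player can gain by unilaterally deviating.
Firm A's best responses — vs C1: R5 (payoff 19); vs C2: R3 (payoff 19); vs C3: R5 (payoff 13); vs C4: R1 (payoff 15); vs C5: R4 (payoff 18).
Firm B's best responses — vs R1: C5 (payoff 19); vs R2: C1 (payoff 13); vs R3: C5 (payoff 9); vs R4: C4 (payoff 20); vs R5: C4 (payoff 17).
No cell has both players best-responding. For instance, Firm A's best reply to C1 is R5, but against R5 Firm B prefers C4 over C1.

No pure-strategy Nash equilibrium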